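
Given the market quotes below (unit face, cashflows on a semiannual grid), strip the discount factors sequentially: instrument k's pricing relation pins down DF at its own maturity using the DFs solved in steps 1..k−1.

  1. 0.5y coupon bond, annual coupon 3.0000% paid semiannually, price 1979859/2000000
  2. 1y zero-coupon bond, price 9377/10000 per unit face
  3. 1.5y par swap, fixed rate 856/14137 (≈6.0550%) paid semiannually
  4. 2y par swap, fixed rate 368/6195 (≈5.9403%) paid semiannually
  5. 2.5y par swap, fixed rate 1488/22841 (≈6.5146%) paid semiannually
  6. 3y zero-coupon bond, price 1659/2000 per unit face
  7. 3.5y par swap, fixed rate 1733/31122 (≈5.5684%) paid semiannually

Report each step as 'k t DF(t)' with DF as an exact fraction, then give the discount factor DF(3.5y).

1 1/2 9753/10000
2 1 9377/10000
3 3/2 1143/1250
4 2 556/625
5 5/2 532/625
6 3 1659/2000
7 7/2 8267/10000
DF(3.5y) = 8267/10000 ≈ 0.826700

step 1 [0.5y] bond c/2=3/200: DF=(1979859/2000000 − 3/200·(0))/(1+3/200) = 9753/10000 ≈ 0.975300
step 2 [1y] zero: DF = P = 9377/10000 ≈ 0.937700
step 3 [1.5y] swap r/2=428/14137: DF=(1 − 428/14137·(0.975300+0.937700))/(1+428/14137) = 1143/1250 ≈ 0.914400
step 4 [2y] swap r/2=184/6195: DF=(1 − 184/6195·(0.975300+0.937700+0.914400))/(1+184/6195) = 556/625 ≈ 0.889600
step 5 [2.5y] swap r/2=744/22841: DF=(1 − 744/22841·(0.975300+0.937700+0.914400+0.889600))/(1+744/22841) = 532/625 ≈ 0.851200
step 6 [3y] zero: DF = P = 1659/2000 ≈ 0.829500
step 7 [3.5y] swap r/2=1733/62244: DF=(1 − 1733/62244·(0.975300+0.937700+0.914400+0.889600+0.851200+0.829500))/(1+1733/62244) = 8267/10000 ≈ 0.826700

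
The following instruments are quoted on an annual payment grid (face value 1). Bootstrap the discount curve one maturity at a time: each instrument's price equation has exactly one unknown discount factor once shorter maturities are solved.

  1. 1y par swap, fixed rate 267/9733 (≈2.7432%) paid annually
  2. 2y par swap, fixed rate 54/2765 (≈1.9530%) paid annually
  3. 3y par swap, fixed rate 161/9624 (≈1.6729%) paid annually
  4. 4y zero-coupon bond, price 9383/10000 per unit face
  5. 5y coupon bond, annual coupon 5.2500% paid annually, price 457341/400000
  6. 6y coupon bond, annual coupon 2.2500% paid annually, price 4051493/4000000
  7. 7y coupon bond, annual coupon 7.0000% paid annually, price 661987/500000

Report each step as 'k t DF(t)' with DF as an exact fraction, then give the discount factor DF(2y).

step 1 [1y] swap r/1=267/9733: DF=(1 − 267/9733·(0))/(1+267/9733) = 9733/10000 ≈ 0.973300
step 2 [2y] swap r/1=54/2765: DF=(1 − 54/2765·(0.973300))/(1+54/2765) = 4811/5000 ≈ 0.962200
step 3 [3y] swap r/1=161/9624: DF=(1 − 161/9624·(0.973300+0.962200))/(1+161/9624) = 9517/10000 ≈ 0.951700
step 4 [4y] zero: DF = P = 9383/10000 ≈ 0.938300
step 5 [5y] bond c/1=21/400: DF=(457341/400000 − 21/400·(0.973300+0.962200+0.951700+0.938300))/(1+21/400) = 1791/2000 ≈ 0.895500
step 6 [6y] bond c/1=9/400: DF=(4051493/4000000 − 9/400·(0.973300+0.962200+0.951700+0.938300+0.895500))/(1+9/400) = 8867/10000 ≈ 0.886700
step 7 [7y] bond c/1=7/100: DF=(661987/500000 − 7/100·(0.973300+0.962200+0.951700+0.938300+0.895500+0.886700))/(1+7/100) = 1741/2000 ≈ 0.870500

1 1 9733/10000
2 2 4811/5000
3 3 9517/10000
4 4 9383/10000
5 5 1791/2000
6 6 8867/10000
7 7 1741/2000
DF(2y) = 4811/5000 ≈ 0.962200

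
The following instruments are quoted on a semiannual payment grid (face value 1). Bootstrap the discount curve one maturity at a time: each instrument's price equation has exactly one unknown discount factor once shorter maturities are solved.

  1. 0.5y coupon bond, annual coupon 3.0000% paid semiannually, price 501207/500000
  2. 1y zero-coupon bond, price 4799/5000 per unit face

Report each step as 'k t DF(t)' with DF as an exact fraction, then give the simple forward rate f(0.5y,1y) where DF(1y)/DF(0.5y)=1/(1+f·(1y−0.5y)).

step 1 [0.5y] bond c/2=3/200: DF=(501207/500000 − 3/200·(0))/(1+3/200) = 2469/2500 ≈ 0.987600
step 2 [1y] zero: DF = P = 4799/5000 ≈ 0.959800

1 1/2 2469/2500
2 1 4799/5000
f(0.5y,1y) = ((2469/2500)/(4799/5000) − 1)/(1/2) = 278/4799 ≈ 5.7929%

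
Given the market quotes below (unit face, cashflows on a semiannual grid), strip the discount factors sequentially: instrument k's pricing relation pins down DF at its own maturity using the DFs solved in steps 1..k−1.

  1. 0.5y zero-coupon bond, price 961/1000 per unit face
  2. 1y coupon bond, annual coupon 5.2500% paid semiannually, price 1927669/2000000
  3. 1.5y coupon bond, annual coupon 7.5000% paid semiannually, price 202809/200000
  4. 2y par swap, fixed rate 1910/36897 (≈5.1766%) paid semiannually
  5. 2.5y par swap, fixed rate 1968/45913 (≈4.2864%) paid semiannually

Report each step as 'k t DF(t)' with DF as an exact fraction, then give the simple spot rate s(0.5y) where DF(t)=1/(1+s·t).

1 1/2 961/1000
2 1 4573/5000
3 3/2 1137/1250
4 2 1809/2000
5 5/2 1127/1250
s(0.5y) = (1/(961/1000) − 1)/(1/2) = 78/961 ≈ 8.1165%

step 1 [0.5y] zero: DF = P = 961/1000 ≈ 0.961000
step 2 [1y] bond c/2=21/800: DF=(1927669/2000000 − 21/800·(0.961000))/(1+21/800) = 4573/5000 ≈ 0.914600
step 3 [1.5y] bond c/2=3/80: DF=(202809/200000 − 3/80·(0.961000+0.914600))/(1+3/80) = 1137/1250 ≈ 0.909600
step 4 [2y] swap r/2=955/36897: DF=(1 − 955/36897·(0.961000+0.914600+0.909600))/(1+955/36897) = 1809/2000 ≈ 0.904500
step 5 [2.5y] swap r/2=984/45913: DF=(1 − 984/45913·(0.961000+0.914600+0.909600+0.904500))/(1+984/45913) = 1127/1250 ≈ 0.901600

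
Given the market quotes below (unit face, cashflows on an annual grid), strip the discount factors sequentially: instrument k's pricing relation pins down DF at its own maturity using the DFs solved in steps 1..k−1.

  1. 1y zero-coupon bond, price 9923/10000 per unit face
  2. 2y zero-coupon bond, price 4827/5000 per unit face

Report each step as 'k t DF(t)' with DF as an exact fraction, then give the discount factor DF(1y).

step 1 [1y] zero: DF = P = 9923/10000 ≈ 0.992300
step 2 [2y] zero: DF = P = 4827/5000 ≈ 0.965400

1 1 9923/10000
2 2 4827/5000
DF(1y) = 9923/10000 ≈ 0.992300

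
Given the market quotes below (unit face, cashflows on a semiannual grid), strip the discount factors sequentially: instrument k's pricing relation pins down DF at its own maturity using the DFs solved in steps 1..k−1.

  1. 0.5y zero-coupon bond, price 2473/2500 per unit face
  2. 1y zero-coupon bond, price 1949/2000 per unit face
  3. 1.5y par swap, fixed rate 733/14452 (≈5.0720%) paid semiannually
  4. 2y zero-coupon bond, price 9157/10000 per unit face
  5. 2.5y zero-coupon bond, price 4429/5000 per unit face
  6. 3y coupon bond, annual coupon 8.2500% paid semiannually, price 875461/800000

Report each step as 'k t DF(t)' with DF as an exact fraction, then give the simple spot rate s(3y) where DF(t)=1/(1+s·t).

step 1 [0.5y] zero: DF = P = 2473/2500 ≈ 0.989200
step 2 [1y] zero: DF = P = 1949/2000 ≈ 0.974500
step 3 [1.5y] swap r/2=733/28904: DF=(1 − 733/28904·(0.989200+0.974500))/(1+733/28904) = 9267/10000 ≈ 0.926700
step 4 [2y] zero: DF = P = 9157/10000 ≈ 0.915700
step 5 [2.5y] zero: DF = P = 4429/5000 ≈ 0.885800
step 6 [3y] bond c/2=33/800: DF=(875461/800000 − 33/800·(0.989200+0.974500+0.926700+0.915700+0.885800))/(1+33/800) = 8651/10000 ≈ 0.865100

1 1/2 2473/2500
2 1 1949/2000
3 3/2 9267/10000
4 2 9157/10000
5 5/2 4429/5000
6 3 8651/10000
s(3y) = (1/(8651/10000) − 1)/(3) = 1349/25953 ≈ 5.1979%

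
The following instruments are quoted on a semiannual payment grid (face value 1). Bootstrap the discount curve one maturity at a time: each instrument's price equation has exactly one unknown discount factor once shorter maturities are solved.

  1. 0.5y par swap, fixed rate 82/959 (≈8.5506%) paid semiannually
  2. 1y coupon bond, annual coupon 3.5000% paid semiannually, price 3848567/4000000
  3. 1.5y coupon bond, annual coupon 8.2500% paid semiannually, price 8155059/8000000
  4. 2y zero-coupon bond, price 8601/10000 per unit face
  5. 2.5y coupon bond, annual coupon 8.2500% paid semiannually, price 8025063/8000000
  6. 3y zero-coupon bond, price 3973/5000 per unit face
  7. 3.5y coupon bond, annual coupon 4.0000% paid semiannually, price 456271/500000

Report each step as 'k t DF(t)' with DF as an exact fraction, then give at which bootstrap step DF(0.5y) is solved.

1 1/2 959/1000
2 1 9291/10000
3 3/2 4521/5000
4 2 8601/10000
5 5/2 8187/10000
6 3 3973/5000
7 7/2 3957/5000
DF(0.5y) is solved at step 1

step 1 [0.5y] swap r/2=41/959: DF=(1 − 41/959·(0))/(1+41/959) = 959/1000 ≈ 0.959000
step 2 [1y] bond c/2=7/400: DF=(3848567/4000000 − 7/400·(0.959000))/(1+7/400) = 9291/10000 ≈ 0.929100
step 3 [1.5y] bond c/2=33/800: DF=(8155059/8000000 − 33/800·(0.959000+0.929100))/(1+33/800) = 4521/5000 ≈ 0.904200
step 4 [2y] zero: DF = P = 8601/10000 ≈ 0.860100
step 5 [2.5y] bond c/2=33/800: DF=(8025063/8000000 − 33/800·(0.959000+0.929100+0.904200+0.860100))/(1+33/800) = 8187/10000 ≈ 0.818700
step 6 [3y] zero: DF = P = 3973/5000 ≈ 0.794600
step 7 [3.5y] bond c/2=1/50: DF=(456271/500000 − 1/50·(0.959000+0.929100+0.904200+0.860100+0.818700+0.794600))/(1+1/50) = 3957/5000 ≈ 0.791400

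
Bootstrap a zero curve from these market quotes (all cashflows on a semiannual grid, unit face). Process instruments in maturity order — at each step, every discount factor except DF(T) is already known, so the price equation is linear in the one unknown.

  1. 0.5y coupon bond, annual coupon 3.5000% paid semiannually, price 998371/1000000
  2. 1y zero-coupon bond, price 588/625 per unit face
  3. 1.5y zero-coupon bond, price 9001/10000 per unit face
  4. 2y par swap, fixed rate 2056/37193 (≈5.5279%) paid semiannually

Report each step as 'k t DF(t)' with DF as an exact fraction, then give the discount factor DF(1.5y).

step 1 [0.5y] bond c/2=7/400: DF=(998371/1000000 − 7/400·(0))/(1+7/400) = 2453/2500 ≈ 0.981200
step 2 [1y] zero: DF = P = 588/625 ≈ 0.940800
step 3 [1.5y] zero: DF = P = 9001/10000 ≈ 0.900100
step 4 [2y] swap r/2=1028/37193: DF=(1 − 1028/37193·(0.981200+0.940800+0.900100))/(1+1028/37193) = 2243/2500 ≈ 0.897200

1 1/2 2453/2500
2 1 588/625
3 3/2 9001/10000
4 2 2243/2500
DF(1.5y) = 9001/10000 ≈ 0.900100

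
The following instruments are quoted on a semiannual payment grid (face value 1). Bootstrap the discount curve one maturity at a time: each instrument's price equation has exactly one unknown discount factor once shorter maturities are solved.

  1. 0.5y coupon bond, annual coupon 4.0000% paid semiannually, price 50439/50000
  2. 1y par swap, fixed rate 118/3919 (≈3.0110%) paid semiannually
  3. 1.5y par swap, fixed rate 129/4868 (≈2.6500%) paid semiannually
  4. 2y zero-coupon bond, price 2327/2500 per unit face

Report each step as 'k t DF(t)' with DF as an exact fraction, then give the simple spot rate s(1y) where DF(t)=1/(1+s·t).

1 1/2 989/1000
2 1 1941/2000
3 3/2 9613/10000
4 2 2327/2500
s(1y) = (1/(1941/2000) − 1)/(1) = 59/1941 ≈ 3.0397%

step 1 [0.5y] bond c/2=1/50: DF=(50439/50000 − 1/50·(0))/(1+1/50) = 989/1000 ≈ 0.989000
step 2 [1y] swap r/2=59/3919: DF=(1 − 59/3919·(0.989000))/(1+59/3919) = 1941/2000 ≈ 0.970500
step 3 [1.5y] swap r/2=129/9736: DF=(1 − 129/9736·(0.989000+0.970500))/(1+129/9736) = 9613/10000 ≈ 0.961300
step 4 [2y] zero: DF = P = 2327/2500 ≈ 0.930800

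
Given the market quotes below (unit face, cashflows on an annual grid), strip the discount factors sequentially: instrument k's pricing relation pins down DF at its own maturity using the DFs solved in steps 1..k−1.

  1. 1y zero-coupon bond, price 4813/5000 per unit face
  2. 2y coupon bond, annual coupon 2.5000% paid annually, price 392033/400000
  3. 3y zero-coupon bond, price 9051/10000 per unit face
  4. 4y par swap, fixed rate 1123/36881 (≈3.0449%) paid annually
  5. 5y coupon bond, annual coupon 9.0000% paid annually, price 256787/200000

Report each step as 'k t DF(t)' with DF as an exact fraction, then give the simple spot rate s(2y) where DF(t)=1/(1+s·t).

step 1 [1y] zero: DF = P = 4813/5000 ≈ 0.962600
step 2 [2y] bond c/1=1/40: DF=(392033/400000 − 1/40·(0.962600))/(1+1/40) = 9327/10000 ≈ 0.932700
step 3 [3y] zero: DF = P = 9051/10000 ≈ 0.905100
step 4 [4y] swap r/1=1123/36881: DF=(1 − 1123/36881·(0.962600+0.932700+0.905100))/(1+1123/36881) = 8877/10000 ≈ 0.887700
step 5 [5y] bond c/1=9/100: DF=(256787/200000 − 9/100·(0.962600+0.932700+0.905100+0.887700))/(1+9/100) = 4367/5000 ≈ 0.873400

1 1 4813/5000
2 2 9327/10000
3 3 9051/10000
4 4 8877/10000
5 5 4367/5000
s(2y) = (1/(9327/10000) − 1)/(2) = 673/18654 ≈ 3.6078%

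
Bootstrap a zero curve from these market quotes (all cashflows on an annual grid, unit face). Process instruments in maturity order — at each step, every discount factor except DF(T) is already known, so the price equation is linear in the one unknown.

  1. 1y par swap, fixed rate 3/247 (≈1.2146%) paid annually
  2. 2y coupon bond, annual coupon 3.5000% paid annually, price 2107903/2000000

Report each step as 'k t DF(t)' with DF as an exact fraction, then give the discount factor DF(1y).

step 1 [1y] swap r/1=3/247: DF=(1 − 3/247·(0))/(1+3/247) = 247/250 ≈ 0.988000
step 2 [2y] bond c/1=7/200: DF=(2107903/2000000 − 7/200·(0.988000))/(1+7/200) = 9849/10000 ≈ 0.984900

1 1 247/250
2 2 9849/10000
DF(1y) = 247/250 ≈ 0.988000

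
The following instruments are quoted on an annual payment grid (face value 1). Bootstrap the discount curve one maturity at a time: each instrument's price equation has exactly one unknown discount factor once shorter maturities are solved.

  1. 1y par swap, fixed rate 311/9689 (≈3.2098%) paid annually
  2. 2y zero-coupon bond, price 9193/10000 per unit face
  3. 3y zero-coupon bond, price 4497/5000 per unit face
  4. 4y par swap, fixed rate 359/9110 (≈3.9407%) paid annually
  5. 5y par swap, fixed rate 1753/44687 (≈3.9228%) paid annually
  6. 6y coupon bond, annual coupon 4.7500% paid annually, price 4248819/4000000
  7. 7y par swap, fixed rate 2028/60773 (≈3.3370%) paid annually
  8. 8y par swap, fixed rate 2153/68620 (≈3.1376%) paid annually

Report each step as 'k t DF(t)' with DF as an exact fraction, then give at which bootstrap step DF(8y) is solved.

step 1 [1y] swap r/1=311/9689: DF=(1 − 311/9689·(0))/(1+311/9689) = 9689/10000 ≈ 0.968900
step 2 [2y] zero: DF = P = 9193/10000 ≈ 0.919300
step 3 [3y] zero: DF = P = 4497/5000 ≈ 0.899400
step 4 [4y] swap r/1=359/9110: DF=(1 − 359/9110·(0.968900+0.919300+0.899400))/(1+359/9110) = 2141/2500 ≈ 0.856400
step 5 [5y] swap r/1=1753/44687: DF=(1 − 1753/44687·(0.968900+0.919300+0.899400+0.856400))/(1+1753/44687) = 8247/10000 ≈ 0.824700
step 6 [6y] bond c/1=19/400: DF=(4248819/4000000 − 19/400·(0.968900+0.919300+0.899400+0.856400+0.824700))/(1+19/400) = 4057/5000 ≈ 0.811400
step 7 [7y] swap r/1=2028/60773: DF=(1 − 2028/60773·(0.968900+0.919300+0.899400+0.856400+0.824700+0.811400))/(1+2028/60773) = 1993/2500 ≈ 0.797200
step 8 [8y] swap r/1=2153/68620: DF=(1 − 2153/68620·(0.968900+0.919300+0.899400+0.856400+0.824700+0.811400+0.797200))/(1+2153/68620) = 7847/10000 ≈ 0.784700

1 1 9689/10000
2 2 9193/10000
3 3 4497/5000
4 4 2141/2500
5 5 8247/10000
6 6 4057/5000
7 7 1993/2500
8 8 7847/10000
DF(8y) is solved at step 8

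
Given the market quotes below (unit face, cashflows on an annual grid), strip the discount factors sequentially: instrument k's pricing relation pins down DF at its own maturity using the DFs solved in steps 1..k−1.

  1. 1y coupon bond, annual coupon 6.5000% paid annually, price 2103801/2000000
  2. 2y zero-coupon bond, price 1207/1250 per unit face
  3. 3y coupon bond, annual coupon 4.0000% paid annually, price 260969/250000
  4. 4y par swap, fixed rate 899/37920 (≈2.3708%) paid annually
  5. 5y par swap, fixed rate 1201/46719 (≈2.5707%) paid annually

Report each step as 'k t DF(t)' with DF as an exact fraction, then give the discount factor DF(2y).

step 1 [1y] bond c/1=13/200: DF=(2103801/2000000 − 13/200·(0))/(1+13/200) = 9877/10000 ≈ 0.987700
step 2 [2y] zero: DF = P = 1207/1250 ≈ 0.965600
step 3 [3y] bond c/1=1/25: DF=(260969/250000 − 1/25·(0.987700+0.965600))/(1+1/25) = 4643/5000 ≈ 0.928600
step 4 [4y] swap r/1=899/37920: DF=(1 − 899/37920·(0.987700+0.965600+0.928600))/(1+899/37920) = 9101/10000 ≈ 0.910100
step 5 [5y] swap r/1=1201/46719: DF=(1 − 1201/46719·(0.987700+0.965600+0.928600+0.910100))/(1+1201/46719) = 8799/10000 ≈ 0.879900

1 1 9877/10000
2 2 1207/1250
3 3 4643/5000
4 4 9101/10000
5 5 8799/10000
DF(2y) = 1207/1250 ≈ 0.965600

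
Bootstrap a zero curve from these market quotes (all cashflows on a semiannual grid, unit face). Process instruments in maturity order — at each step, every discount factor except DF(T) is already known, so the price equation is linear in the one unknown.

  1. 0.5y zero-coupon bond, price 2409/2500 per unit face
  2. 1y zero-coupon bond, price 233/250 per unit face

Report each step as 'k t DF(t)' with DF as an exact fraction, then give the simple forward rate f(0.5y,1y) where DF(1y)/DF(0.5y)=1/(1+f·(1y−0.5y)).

1 1/2 2409/2500
2 1 233/250
f(0.5y,1y) = ((2409/2500)/(233/250) − 1)/(1/2) = 79/1165 ≈ 6.7811%

step 1 [0.5y] zero: DF = P = 2409/2500 ≈ 0.963600
step 2 [1y] zero: DF = P = 233/250 ≈ 0.932000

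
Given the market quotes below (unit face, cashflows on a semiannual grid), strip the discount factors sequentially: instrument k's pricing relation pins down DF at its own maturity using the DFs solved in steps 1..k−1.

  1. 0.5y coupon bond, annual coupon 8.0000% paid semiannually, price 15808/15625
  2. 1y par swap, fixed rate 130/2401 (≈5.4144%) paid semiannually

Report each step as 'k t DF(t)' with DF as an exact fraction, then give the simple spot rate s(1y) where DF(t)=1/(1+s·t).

1 1/2 608/625
2 1 237/250
s(1y) = (1/(237/250) − 1)/(1) = 13/237 ≈ 5.4852%

step 1 [0.5y] bond c/2=1/25: DF=(15808/15625 − 1/25·(0))/(1+1/25) = 608/625 ≈ 0.972800
step 2 [1y] swap r/2=65/2401: DF=(1 − 65/2401·(0.972800))/(1+65/2401) = 237/250 ≈ 0.948000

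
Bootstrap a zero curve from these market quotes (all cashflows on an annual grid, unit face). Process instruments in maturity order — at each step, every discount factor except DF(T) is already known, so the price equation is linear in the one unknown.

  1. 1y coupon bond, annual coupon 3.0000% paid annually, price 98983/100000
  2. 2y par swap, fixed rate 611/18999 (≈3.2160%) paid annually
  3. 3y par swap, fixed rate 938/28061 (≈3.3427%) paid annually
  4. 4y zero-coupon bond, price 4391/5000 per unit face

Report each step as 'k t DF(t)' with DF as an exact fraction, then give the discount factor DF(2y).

1 1 961/1000
2 2 9389/10000
3 3 4531/5000
4 4 4391/5000
DF(2y) = 9389/10000 ≈ 0.938900

step 1 [1y] bond c/1=3/100: DF=(98983/100000 − 3/100·(0))/(1+3/100) = 961/1000 ≈ 0.961000
step 2 [2y] swap r/1=611/18999: DF=(1 − 611/18999·(0.961000))/(1+611/18999) = 9389/10000 ≈ 0.938900
step 3 [3y] swap r/1=938/28061: DF=(1 − 938/28061·(0.961000+0.938900))/(1+938/28061) = 4531/5000 ≈ 0.906200
step 4 [4y] zero: DF = P = 4391/5000 ≈ 0.878200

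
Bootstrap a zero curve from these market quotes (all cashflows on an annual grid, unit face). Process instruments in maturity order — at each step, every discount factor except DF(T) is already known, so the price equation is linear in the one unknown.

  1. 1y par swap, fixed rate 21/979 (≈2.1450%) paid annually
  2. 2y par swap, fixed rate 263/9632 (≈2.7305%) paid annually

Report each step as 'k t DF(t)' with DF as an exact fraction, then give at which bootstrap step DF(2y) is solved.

1 1 979/1000
2 2 4737/5000
DF(2y) is solved at step 2

step 1 [1y] swap r/1=21/979: DF=(1 − 21/979·(0))/(1+21/979) = 979/1000 ≈ 0.979000
step 2 [2y] swap r/1=263/9632: DF=(1 − 263/9632·(0.979000))/(1+263/9632) = 4737/5000 ≈ 0.947400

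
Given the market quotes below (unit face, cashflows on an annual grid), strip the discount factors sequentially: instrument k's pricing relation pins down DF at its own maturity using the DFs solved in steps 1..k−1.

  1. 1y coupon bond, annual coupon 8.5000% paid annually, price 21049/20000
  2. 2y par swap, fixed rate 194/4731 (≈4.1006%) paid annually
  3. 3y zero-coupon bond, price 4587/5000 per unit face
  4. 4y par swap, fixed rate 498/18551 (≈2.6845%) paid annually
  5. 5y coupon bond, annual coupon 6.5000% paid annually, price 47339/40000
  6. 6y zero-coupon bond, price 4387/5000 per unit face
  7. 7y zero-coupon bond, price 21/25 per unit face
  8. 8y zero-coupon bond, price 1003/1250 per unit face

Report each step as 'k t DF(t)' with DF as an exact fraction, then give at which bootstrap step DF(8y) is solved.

step 1 [1y] bond c/1=17/200: DF=(21049/20000 − 17/200·(0))/(1+17/200) = 97/100 ≈ 0.970000
step 2 [2y] swap r/1=194/4731: DF=(1 − 194/4731·(0.970000))/(1+194/4731) = 1153/1250 ≈ 0.922400
step 3 [3y] zero: DF = P = 4587/5000 ≈ 0.917400
step 4 [4y] swap r/1=498/18551: DF=(1 − 498/18551·(0.970000+0.922400+0.917400))/(1+498/18551) = 2251/2500 ≈ 0.900400
step 5 [5y] bond c/1=13/200: DF=(47339/40000 − 13/200·(0.970000+0.922400+0.917400+0.900400))/(1+13/200) = 553/625 ≈ 0.884800
step 6 [6y] zero: DF = P = 4387/5000 ≈ 0.877400
step 7 [7y] zero: DF = P = 21/25 ≈ 0.840000
step 8 [8y] zero: DF = P = 1003/1250 ≈ 0.802400

1 1 97/100
2 2 1153/1250
3 3 4587/5000
4 4 2251/2500
5 5 553/625
6 6 4387/5000
7 7 21/25
8 8 1003/1250
DF(8y) is solved at step 8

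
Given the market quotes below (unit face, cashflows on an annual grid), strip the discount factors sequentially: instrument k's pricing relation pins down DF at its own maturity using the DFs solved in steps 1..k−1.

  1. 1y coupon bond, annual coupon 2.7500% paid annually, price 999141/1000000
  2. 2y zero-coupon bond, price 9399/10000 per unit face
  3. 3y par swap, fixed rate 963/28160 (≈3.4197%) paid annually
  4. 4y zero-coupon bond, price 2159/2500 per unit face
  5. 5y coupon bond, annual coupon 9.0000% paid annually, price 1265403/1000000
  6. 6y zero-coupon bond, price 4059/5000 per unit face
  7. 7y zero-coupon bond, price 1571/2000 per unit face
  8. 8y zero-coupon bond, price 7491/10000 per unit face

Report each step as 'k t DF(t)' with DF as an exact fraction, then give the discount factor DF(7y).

1 1 2431/2500
2 2 9399/10000
3 3 9037/10000
4 4 2159/2500
5 5 8571/10000
6 6 4059/5000
7 7 1571/2000
8 8 7491/10000
DF(7y) = 1571/2000 ≈ 0.785500

step 1 [1y] bond c/1=11/400: DF=(999141/1000000 − 11/400·(0))/(1+11/400) = 2431/2500 ≈ 0.972400
step 2 [2y] zero: DF = P = 9399/10000 ≈ 0.939900
step 3 [3y] swap r/1=963/28160: DF=(1 − 963/28160·(0.972400+0.939900))/(1+963/28160) = 9037/10000 ≈ 0.903700
step 4 [4y] zero: DF = P = 2159/2500 ≈ 0.863600
step 5 [5y] bond c/1=9/100: DF=(1265403/1000000 − 9/100·(0.972400+0.939900+0.903700+0.863600))/(1+9/100) = 8571/10000 ≈ 0.857100
step 6 [6y] zero: DF = P = 4059/5000 ≈ 0.811800
step 7 [7y] zero: DF = P = 1571/2000 ≈ 0.785500
step 8 [8y] zero: DF = P = 7491/10000 ≈ 0.749100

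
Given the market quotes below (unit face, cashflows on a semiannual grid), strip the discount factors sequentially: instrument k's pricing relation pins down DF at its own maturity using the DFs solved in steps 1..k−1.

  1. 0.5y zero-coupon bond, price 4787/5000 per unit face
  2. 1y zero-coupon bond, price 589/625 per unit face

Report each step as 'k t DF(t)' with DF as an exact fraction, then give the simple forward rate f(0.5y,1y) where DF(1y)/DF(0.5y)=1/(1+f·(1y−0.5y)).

1 1/2 4787/5000
2 1 589/625
f(0.5y,1y) = ((4787/5000)/(589/625) − 1)/(1/2) = 75/2356 ≈ 3.1834%

step 1 [0.5y] zero: DF = P = 4787/5000 ≈ 0.957400
step 2 [1y] zero: DF = P = 589/625 ≈ 0.942400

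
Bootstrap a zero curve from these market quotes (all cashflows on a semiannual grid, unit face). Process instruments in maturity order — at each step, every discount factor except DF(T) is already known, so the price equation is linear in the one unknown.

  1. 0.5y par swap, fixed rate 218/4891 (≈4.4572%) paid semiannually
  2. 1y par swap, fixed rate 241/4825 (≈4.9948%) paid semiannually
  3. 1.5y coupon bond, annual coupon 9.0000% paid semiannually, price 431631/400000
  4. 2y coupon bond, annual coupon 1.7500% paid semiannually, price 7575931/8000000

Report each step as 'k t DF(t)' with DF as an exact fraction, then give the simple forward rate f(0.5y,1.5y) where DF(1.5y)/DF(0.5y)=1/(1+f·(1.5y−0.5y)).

1 1/2 4891/5000
2 1 4759/5000
3 3/2 1899/2000
4 2 4569/5000
f(0.5y,1.5y) = ((4891/5000)/(1899/2000) − 1)/(1) = 287/9495 ≈ 3.0226%

step 1 [0.5y] swap r/2=109/4891: DF=(1 − 109/4891·(0))/(1+109/4891) = 4891/5000 ≈ 0.978200
step 2 [1y] swap r/2=241/9650: DF=(1 − 241/9650·(0.978200))/(1+241/9650) = 4759/5000 ≈ 0.951800
step 3 [1.5y] bond c/2=9/200: DF=(431631/400000 − 9/200·(0.978200+0.951800))/(1+9/200) = 1899/2000 ≈ 0.949500
step 4 [2y] bond c/2=7/800: DF=(7575931/8000000 − 7/800·(0.978200+0.951800+0.949500))/(1+7/800) = 4569/5000 ≈ 0.913800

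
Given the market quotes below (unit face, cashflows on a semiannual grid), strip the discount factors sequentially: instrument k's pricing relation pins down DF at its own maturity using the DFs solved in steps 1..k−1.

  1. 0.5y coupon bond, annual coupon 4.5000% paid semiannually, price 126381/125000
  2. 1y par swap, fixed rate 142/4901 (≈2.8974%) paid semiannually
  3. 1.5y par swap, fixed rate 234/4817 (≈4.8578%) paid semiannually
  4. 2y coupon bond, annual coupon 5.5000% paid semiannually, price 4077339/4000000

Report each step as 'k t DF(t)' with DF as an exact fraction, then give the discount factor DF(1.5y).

step 1 [0.5y] bond c/2=9/400: DF=(126381/125000 − 9/400·(0))/(1+9/400) = 618/625 ≈ 0.988800
step 2 [1y] swap r/2=71/4901: DF=(1 − 71/4901·(0.988800))/(1+71/4901) = 2429/2500 ≈ 0.971600
step 3 [1.5y] swap r/2=117/4817: DF=(1 − 117/4817·(0.988800+0.971600))/(1+117/4817) = 4649/5000 ≈ 0.929800
step 4 [2y] bond c/2=11/400: DF=(4077339/4000000 − 11/400·(0.988800+0.971600+0.929800))/(1+11/400) = 9147/10000 ≈ 0.914700

1 1/2 618/625
2 1 2429/2500
3 3/2 4649/5000
4 2 9147/10000
DF(1.5y) = 4649/5000 ≈ 0.929800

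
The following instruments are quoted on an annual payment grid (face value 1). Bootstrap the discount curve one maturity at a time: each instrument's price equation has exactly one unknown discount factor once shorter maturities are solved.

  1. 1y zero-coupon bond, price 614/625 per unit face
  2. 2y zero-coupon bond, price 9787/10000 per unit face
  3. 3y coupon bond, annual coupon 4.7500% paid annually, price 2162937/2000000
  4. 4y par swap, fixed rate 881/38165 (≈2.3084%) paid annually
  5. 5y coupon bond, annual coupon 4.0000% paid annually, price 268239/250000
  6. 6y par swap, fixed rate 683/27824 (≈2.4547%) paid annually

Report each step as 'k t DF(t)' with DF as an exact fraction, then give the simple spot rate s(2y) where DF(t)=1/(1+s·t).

1 1 614/625
2 2 9787/10000
3 3 1887/2000
4 4 9119/10000
5 5 8849/10000
6 6 4317/5000
s(2y) = (1/(9787/10000) − 1)/(2) = 213/19574 ≈ 1.0882%

step 1 [1y] zero: DF = P = 614/625 ≈ 0.982400
step 2 [2y] zero: DF = P = 9787/10000 ≈ 0.978700
step 3 [3y] bond c/1=19/400: DF=(2162937/2000000 − 19/400·(0.982400+0.978700))/(1+19/400) = 1887/2000 ≈ 0.943500
step 4 [4y] swap r/1=881/38165: DF=(1 − 881/38165·(0.982400+0.978700+0.943500))/(1+881/38165) = 9119/10000 ≈ 0.911900
step 5 [5y] bond c/1=1/25: DF=(268239/250000 − 1/25·(0.982400+0.978700+0.943500+0.911900))/(1+1/25) = 8849/10000 ≈ 0.884900
step 6 [6y] swap r/1=683/27824: DF=(1 − 683/27824·(0.982400+0.978700+0.943500+0.911900+0.884900))/(1+683/27824) = 4317/5000 ≈ 0.863400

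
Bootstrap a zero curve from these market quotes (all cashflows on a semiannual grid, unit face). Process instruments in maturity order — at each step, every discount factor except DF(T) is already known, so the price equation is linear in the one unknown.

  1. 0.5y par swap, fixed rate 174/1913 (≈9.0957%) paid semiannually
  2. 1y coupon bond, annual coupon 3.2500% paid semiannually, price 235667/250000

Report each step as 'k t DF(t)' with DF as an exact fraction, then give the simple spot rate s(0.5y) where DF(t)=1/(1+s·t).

1 1/2 1913/2000
2 1 9123/10000
s(0.5y) = (1/(1913/2000) − 1)/(1/2) = 174/1913 ≈ 9.0957%

step 1 [0.5y] swap r/2=87/1913: DF=(1 − 87/1913·(0))/(1+87/1913) = 1913/2000 ≈ 0.956500
step 2 [1y] bond c/2=13/800: DF=(235667/250000 − 13/800·(0.956500))/(1+13/800) = 9123/10000 ≈ 0.912300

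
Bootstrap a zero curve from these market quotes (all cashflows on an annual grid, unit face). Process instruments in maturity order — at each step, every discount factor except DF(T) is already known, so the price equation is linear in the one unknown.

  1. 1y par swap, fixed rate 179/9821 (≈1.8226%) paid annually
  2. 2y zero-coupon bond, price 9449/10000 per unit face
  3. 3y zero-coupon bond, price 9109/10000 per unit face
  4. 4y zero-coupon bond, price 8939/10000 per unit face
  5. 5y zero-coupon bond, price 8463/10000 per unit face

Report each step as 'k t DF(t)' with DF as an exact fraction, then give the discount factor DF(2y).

step 1 [1y] swap r/1=179/9821: DF=(1 − 179/9821·(0))/(1+179/9821) = 9821/10000 ≈ 0.982100
step 2 [2y] zero: DF = P = 9449/10000 ≈ 0.944900
step 3 [3y] zero: DF = P = 9109/10000 ≈ 0.910900
step 4 [4y] zero: DF = P = 8939/10000 ≈ 0.893900
step 5 [5y] zero: DF = P = 8463/10000 ≈ 0.846300

1 1 9821/10000
2 2 9449/10000
3 3 9109/10000
4 4 8939/10000
5 5 8463/10000
DF(2y) = 9449/10000 ≈ 0.944900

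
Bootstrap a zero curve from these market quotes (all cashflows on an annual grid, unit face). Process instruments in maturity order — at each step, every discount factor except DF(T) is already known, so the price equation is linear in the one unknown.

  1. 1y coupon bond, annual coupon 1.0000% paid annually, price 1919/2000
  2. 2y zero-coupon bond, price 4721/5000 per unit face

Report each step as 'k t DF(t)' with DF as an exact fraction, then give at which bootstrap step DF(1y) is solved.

step 1 [1y] bond c/1=1/100: DF=(1919/2000 − 1/100·(0))/(1+1/100) = 19/20 ≈ 0.950000
step 2 [2y] zero: DF = P = 4721/5000 ≈ 0.944200

1 1 19/20
2 2 4721/5000
DF(1y) is solved at step 1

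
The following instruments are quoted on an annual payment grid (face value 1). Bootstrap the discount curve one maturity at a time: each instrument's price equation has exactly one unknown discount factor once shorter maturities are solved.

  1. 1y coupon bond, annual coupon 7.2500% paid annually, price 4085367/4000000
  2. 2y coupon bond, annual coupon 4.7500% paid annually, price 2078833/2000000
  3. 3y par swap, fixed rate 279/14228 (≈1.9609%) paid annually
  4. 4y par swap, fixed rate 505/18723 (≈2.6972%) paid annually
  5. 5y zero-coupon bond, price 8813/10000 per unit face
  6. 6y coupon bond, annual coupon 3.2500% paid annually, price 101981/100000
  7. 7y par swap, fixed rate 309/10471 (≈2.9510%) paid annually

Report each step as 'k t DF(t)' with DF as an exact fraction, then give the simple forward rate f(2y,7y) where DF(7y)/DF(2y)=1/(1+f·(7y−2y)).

1 1 9523/10000
2 2 9491/10000
3 3 4721/5000
4 4 899/1000
5 5 8813/10000
6 6 8421/10000
7 7 4073/5000
f(2y,7y) = ((9491/10000)/(4073/5000) − 1)/(5) = 269/8146 ≈ 3.3022%

step 1 [1y] bond c/1=29/400: DF=(4085367/4000000 − 29/400·(0))/(1+29/400) = 9523/10000 ≈ 0.952300
step 2 [2y] bond c/1=19/400: DF=(2078833/2000000 − 19/400·(0.952300))/(1+19/400) = 9491/10000 ≈ 0.949100
step 3 [3y] swap r/1=279/14228: DF=(1 − 279/14228·(0.952300+0.949100))/(1+279/14228) = 4721/5000 ≈ 0.944200
step 4 [4y] swap r/1=505/18723: DF=(1 − 505/18723·(0.952300+0.949100+0.944200))/(1+505/18723) = 899/1000 ≈ 0.899000
step 5 [5y] zero: DF = P = 8813/10000 ≈ 0.881300
step 6 [6y] bond c/1=13/400: DF=(101981/100000 − 13/400·(0.952300+0.949100+0.944200+0.899000+0.881300))/(1+13/400) = 8421/10000 ≈ 0.842100
step 7 [7y] swap r/1=309/10471: DF=(1 − 309/10471·(0.952300+0.949100+0.944200+0.899000+0.881300+0.842100))/(1+309/10471) = 4073/5000 ≈ 0.814600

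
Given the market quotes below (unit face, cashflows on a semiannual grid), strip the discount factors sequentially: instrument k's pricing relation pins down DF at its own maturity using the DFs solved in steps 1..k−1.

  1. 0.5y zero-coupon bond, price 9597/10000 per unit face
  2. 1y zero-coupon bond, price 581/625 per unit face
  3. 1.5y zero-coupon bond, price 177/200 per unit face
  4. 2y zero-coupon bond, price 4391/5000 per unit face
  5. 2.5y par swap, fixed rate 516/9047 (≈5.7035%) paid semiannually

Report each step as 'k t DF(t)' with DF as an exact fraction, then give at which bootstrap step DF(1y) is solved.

1 1/2 9597/10000
2 1 581/625
3 3/2 177/200
4 2 4391/5000
5 5/2 871/1000
DF(1y) is solved at step 2

step 1 [0.5y] zero: DF = P = 9597/10000 ≈ 0.959700
step 2 [1y] zero: DF = P = 581/625 ≈ 0.929600
step 3 [1.5y] zero: DF = P = 177/200 ≈ 0.885000
step 4 [2y] zero: DF = P = 4391/5000 ≈ 0.878200
step 5 [2.5y] swap r/2=258/9047: DF=(1 − 258/9047·(0.959700+0.929600+0.885000+0.878200))/(1+258/9047) = 871/1000 ≈ 0.871000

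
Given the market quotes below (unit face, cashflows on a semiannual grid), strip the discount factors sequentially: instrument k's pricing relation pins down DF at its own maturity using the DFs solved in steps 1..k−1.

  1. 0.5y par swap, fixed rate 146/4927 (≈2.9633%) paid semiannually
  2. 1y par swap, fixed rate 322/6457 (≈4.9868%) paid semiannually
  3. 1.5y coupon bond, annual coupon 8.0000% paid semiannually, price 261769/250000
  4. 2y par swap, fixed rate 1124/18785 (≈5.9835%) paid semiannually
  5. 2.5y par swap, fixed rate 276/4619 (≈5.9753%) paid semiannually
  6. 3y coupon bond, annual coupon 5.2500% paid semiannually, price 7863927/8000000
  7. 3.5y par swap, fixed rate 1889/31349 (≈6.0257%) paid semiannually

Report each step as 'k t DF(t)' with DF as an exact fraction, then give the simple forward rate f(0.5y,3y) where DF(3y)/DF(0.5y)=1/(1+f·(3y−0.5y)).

step 1 [0.5y] swap r/2=73/4927: DF=(1 − 73/4927·(0))/(1+73/4927) = 4927/5000 ≈ 0.985400
step 2 [1y] swap r/2=161/6457: DF=(1 − 161/6457·(0.985400))/(1+161/6457) = 9517/10000 ≈ 0.951700
step 3 [1.5y] bond c/2=1/25: DF=(261769/250000 − 1/25·(0.985400+0.951700))/(1+1/25) = 9323/10000 ≈ 0.932300
step 4 [2y] swap r/2=562/18785: DF=(1 − 562/18785·(0.985400+0.951700+0.932300))/(1+562/18785) = 2219/2500 ≈ 0.887600
step 5 [2.5y] swap r/2=138/4619: DF=(1 − 138/4619·(0.985400+0.951700+0.932300+0.887600))/(1+138/4619) = 431/500 ≈ 0.862000
step 6 [3y] bond c/2=21/800: DF=(7863927/8000000 − 21/800·(0.985400+0.951700+0.932300+0.887600+0.862000))/(1+21/800) = 8397/10000 ≈ 0.839700
step 7 [3.5y] swap r/2=1889/62698: DF=(1 − 1889/62698·(0.985400+0.951700+0.932300+0.887600+0.862000+0.839700))/(1+1889/62698) = 8111/10000 ≈ 0.811100

1 1/2 4927/5000
2 1 9517/10000
3 3/2 9323/10000
4 2 2219/2500
5 5/2 431/500
6 3 8397/10000
7 7/2 8111/10000
f(0.5y,3y) = ((4927/5000)/(8397/10000) − 1)/(5/2) = 2914/41985 ≈ 6.9406%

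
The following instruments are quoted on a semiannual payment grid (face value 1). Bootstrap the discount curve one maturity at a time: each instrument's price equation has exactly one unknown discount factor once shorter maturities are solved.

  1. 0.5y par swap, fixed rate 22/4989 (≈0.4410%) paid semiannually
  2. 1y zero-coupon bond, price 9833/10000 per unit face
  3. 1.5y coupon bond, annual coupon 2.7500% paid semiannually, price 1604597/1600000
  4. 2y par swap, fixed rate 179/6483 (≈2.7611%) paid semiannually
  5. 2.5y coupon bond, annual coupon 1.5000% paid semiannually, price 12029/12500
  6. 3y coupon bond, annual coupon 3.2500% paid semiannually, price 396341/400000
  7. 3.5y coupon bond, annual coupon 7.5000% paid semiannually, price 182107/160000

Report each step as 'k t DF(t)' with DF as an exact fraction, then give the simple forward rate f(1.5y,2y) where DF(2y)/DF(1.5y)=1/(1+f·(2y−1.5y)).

1 1/2 4989/5000
2 1 9833/10000
3 3/2 1203/1250
4 2 9463/10000
5 5/2 4631/5000
6 3 449/500
7 7/2 1781/2000
f(1.5y,2y) = ((1203/1250)/(9463/10000) − 1)/(1/2) = 322/9463 ≈ 3.4027%

step 1 [0.5y] swap r/2=11/4989: DF=(1 − 11/4989·(0))/(1+11/4989) = 4989/5000 ≈ 0.997800
step 2 [1y] zero: DF = P = 9833/10000 ≈ 0.983300
step 3 [1.5y] bond c/2=11/800: DF=(1604597/1600000 − 11/800·(0.997800+0.983300))/(1+11/800) = 1203/1250 ≈ 0.962400
step 4 [2y] swap r/2=179/12966: DF=(1 − 179/12966·(0.997800+0.983300+0.962400))/(1+179/12966) = 9463/10000 ≈ 0.946300
step 5 [2.5y] bond c/2=3/400: DF=(12029/12500 − 3/400·(0.997800+0.983300+0.962400+0.946300))/(1+3/400) = 4631/5000 ≈ 0.926200
step 6 [3y] bond c/2=13/800: DF=(396341/400000 − 13/800·(0.997800+0.983300+0.962400+0.946300+0.926200))/(1+13/800) = 449/500 ≈ 0.898000
step 7 [3.5y] bond c/2=3/80: DF=(182107/160000 − 3/80·(0.997800+0.983300+0.962400+0.946300+0.926200+0.898000))/(1+3/80) = 1781/2000 ≈ 0.890500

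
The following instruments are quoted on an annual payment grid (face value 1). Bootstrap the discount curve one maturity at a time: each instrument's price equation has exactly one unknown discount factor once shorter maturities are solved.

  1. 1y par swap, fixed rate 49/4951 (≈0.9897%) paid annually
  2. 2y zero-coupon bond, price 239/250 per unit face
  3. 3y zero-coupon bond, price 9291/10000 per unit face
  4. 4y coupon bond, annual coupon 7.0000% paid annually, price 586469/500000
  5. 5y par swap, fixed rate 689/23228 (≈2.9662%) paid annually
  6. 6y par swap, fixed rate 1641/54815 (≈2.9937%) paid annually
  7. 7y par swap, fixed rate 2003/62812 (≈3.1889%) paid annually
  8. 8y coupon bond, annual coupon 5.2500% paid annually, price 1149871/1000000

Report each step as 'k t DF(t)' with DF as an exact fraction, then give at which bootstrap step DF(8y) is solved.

1 1 4951/5000
2 2 239/250
3 3 9291/10000
4 4 9081/10000
5 5 4311/5000
6 6 8359/10000
7 7 7997/10000
8 8 487/625
DF(8y) is solved at step 8

step 1 [1y] swap r/1=49/4951: DF=(1 − 49/4951·(0))/(1+49/4951) = 4951/5000 ≈ 0.990200
step 2 [2y] zero: DF = P = 239/250 ≈ 0.956000
step 3 [3y] zero: DF = P = 9291/10000 ≈ 0.929100
step 4 [4y] bond c/1=7/100: DF=(586469/500000 − 7/100·(0.990200+0.956000+0.929100))/(1+7/100) = 9081/10000 ≈ 0.908100
step 5 [5y] swap r/1=689/23228: DF=(1 − 689/23228·(0.990200+0.956000+0.929100+0.908100))/(1+689/23228) = 4311/5000 ≈ 0.862200
step 6 [6y] swap r/1=1641/54815: DF=(1 − 1641/54815·(0.990200+0.956000+0.929100+0.908100+0.862200))/(1+1641/54815) = 8359/10000 ≈ 0.835900
step 7 [7y] swap r/1=2003/62812: DF=(1 − 2003/62812·(0.990200+0.956000+0.929100+0.908100+0.862200+0.835900))/(1+2003/62812) = 7997/10000 ≈ 0.799700
step 8 [8y] bond c/1=21/400: DF=(1149871/1000000 − 21/400·(0.990200+0.956000+0.929100+0.908100+0.862200+0.835900+0.799700))/(1+21/400) = 487/625 ≈ 0.779200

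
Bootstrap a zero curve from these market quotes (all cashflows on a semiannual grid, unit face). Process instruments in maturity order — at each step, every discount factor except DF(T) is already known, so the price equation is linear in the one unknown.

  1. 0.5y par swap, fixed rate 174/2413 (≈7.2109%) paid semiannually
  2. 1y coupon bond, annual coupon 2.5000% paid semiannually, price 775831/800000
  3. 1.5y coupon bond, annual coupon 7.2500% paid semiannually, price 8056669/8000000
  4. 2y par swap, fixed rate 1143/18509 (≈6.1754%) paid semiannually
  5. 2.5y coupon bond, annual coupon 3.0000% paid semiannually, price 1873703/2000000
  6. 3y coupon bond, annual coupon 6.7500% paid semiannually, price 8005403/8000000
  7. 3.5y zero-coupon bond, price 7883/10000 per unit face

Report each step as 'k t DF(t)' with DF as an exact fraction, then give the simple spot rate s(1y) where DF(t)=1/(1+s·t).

step 1 [0.5y] swap r/2=87/2413: DF=(1 − 87/2413·(0))/(1+87/2413) = 2413/2500 ≈ 0.965200
step 2 [1y] bond c/2=1/80: DF=(775831/800000 − 1/80·(0.965200))/(1+1/80) = 9459/10000 ≈ 0.945900
step 3 [1.5y] bond c/2=29/800: DF=(8056669/8000000 − 29/800·(0.965200+0.945900))/(1+29/800) = 181/200 ≈ 0.905000
step 4 [2y] swap r/2=1143/37018: DF=(1 − 1143/37018·(0.965200+0.945900+0.905000))/(1+1143/37018) = 8857/10000 ≈ 0.885700
step 5 [2.5y] bond c/2=3/200: DF=(1873703/2000000 − 3/200·(0.965200+0.945900+0.905000+0.885700))/(1+3/200) = 8683/10000 ≈ 0.868300
step 6 [3y] bond c/2=27/800: DF=(8005403/8000000 − 27/800·(0.965200+0.945900+0.905000+0.885700+0.868300))/(1+27/800) = 2047/2500 ≈ 0.818800
step 7 [3.5y] zero: DF = P = 7883/10000 ≈ 0.788300

1 1/2 2413/2500
2 1 9459/10000
3 3/2 181/200
4 2 8857/10000
5 5/2 8683/10000
6 3 2047/2500
7 7/2 7883/10000
s(1y) = (1/(9459/10000) − 1)/(1) = 541/9459 ≈ 5.7194%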